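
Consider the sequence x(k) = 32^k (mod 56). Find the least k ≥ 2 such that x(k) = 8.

3

x(1) = 32; x(2) = 16; x(3) = 8; x(4) = 32.
Since x(4) = x(1) = 32, the sequence is periodic with period 3.
The value 8 first appears (with k ≥ 2) at x(3).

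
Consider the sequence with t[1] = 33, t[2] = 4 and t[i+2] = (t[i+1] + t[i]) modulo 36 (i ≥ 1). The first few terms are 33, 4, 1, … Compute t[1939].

1

t[1] = 33,  t[2] = 4,  t[3] = 1,  t[4] = 5,  t[5] = 6,  t[6] = 11,  t[7] = 17,  t[8] = 28,  t[9] = 9,  t[10] = 1,  t[11] = 10,  t[12] = 11,  t[13] = 21,  t[14] = 32,  t[15] = 17,  t[16] = 13,  t[17] = 30,  t[18] = 7,  t[19] = 1,  t[20] = 8,  t[21] = 9,  t[22] = 17,  t[23] = 26,  t[24] = 7,  t[25] = 33,  t[26] = 4.
The sequence repeats with period 24.
So t[1939] = t[1 + ((1939-1) mod 24)] = t[19] = 1.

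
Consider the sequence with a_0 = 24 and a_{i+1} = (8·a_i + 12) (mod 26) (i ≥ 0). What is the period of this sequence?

We have a_0 = 24, a_1 = 22, a_2 = 6, a_3 = 8, a_4 = 24.
The sequence repeats with period 4.

4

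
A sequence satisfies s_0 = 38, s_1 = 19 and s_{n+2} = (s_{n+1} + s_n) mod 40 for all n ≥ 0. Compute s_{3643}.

31

We have s_0 = 38; s_1 = 19; s_2 = 17; s_3 = 36; s_4 = 13; s_5 = 9; s_6 = 22; s_7 = 31; s_8 = 13; s_9 = 4; s_{10} = 17; s_{11} = 21; s_{12} = 38; s_{13} = 19.
Since (s_{12}, s_{13}) = (s_0, s_1) = (38, 19) (two consecutive terms determine the rest), the sequence is periodic with period 12.
So s_{3643} = s_{0 + ((3643-0) mod 12)} = s_7 = 31.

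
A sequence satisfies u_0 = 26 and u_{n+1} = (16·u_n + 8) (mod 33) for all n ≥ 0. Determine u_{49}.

u_0 = 26, u_1 = 28, u_2 = 27, u_3 = 11, u_4 = 19, u_5 = 15, u_6 = 17, u_7 = 16, u_8 = 0, u_9 = 8, u_{10} = 4, u_{11} = 6, u_{12} = 5, u_{13} = 22, u_{14} = 30, u_{15} = 26.
Since u_{15} = u_0 = 26, the sequence is periodic with period 15.
(49 - 0) mod 15 = 4, so u_{49} = u_4 = 19.

19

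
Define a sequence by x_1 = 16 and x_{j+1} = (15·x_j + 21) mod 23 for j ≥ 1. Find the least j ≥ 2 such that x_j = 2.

x_1 = 16; x_2 = 8; x_3 = 3; x_4 = 20; x_5 = 22; x_6 = 6; x_7 = 19; x_8 = 7; x_9 = 11; x_{10} = 2; x_{11} = 5; x_{12} = 4; x_{13} = 12; x_{14} = 17; x_{15} = 0; x_{16} = 21; x_{17} = 14; x_{18} = 1; x_{19} = 13; x_{20} = 9; x_{21} = 18; x_{22} = 15; x_{23} = 16.
Since x_{23} = x_1 = 16, the sequence is periodic with period 22.
The value 2 first appears (with j ≥ 2) at x_{10}.

10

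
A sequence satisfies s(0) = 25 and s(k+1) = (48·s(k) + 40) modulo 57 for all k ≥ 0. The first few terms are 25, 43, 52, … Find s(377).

46

We have s(0) = 25; s(1) = 43; s(2) = 52; s(3) = 28; s(4) = 16; s(5) = 10; s(6) = 7; s(7) = 34; s(8) = 19; s(9) = 40; s(10) = 22; s(11) = 13; s(12) = 37; s(13) = 49; s(14) = 55; s(15) = 1; s(16) = 31; s(17) = 46; s(18) = 25.
Since s(18) = s(0) = 25, the sequence is periodic with period 18.
(377 - 0) mod 18 = 17, so s(377) = s(17) = 46.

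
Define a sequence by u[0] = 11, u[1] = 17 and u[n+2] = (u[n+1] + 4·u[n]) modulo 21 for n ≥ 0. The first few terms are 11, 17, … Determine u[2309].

We have u[0] = 11, u[1] = 17, u[2] = 19, u[3] = 3, u[4] = 16, u[5] = 7, u[6] = 8, u[7] = 15, u[8] = 5, u[9] = 2, u[10] = 1, u[11] = 9, u[12] = 13, u[13] = 7, u[14] = 17, u[15] = 3, u[16] = 8, u[17] = 20, u[18] = 10, u[19] = 6, u[20] = 4, u[21] = 7, u[22] = 2, u[23] = 9, u[24] = 17, u[25] = 11, u[26] = 16, u[27] = 18, u[28] = 19, u[29] = 7, u[30] = 20, u[31] = 6, u[32] = 2, u[33] = 5, u[34] = 13, u[35] = 12, u[36] = 1, u[37] = 7, u[38] = 11, u[39] = 18, u[40] = 20, u[41] = 8, u[42] = 4, u[43] = 15, u[44] = 10, u[45] = 7, u[46] = 5, u[47] = 12, u[48] = 11, u[49] = 17.
Since (u[48], u[49]) = (u[0], u[1]) = (11, 17) (two consecutive terms determine the rest), the sequence is periodic with period 48.
(2309 - 0) mod 48 = 5, so u[2309] = u[5] = 7.

7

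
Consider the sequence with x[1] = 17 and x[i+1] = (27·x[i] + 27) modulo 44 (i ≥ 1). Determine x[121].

17

Computing terms: x[1] = 17, x[2] = 2, x[3] = 37, x[4] = 14, x[5] = 9, x[6] = 6, x[7] = 13, x[8] = 26, x[9] = 25, x[10] = 42, x[11] = 17.
Since x[11] = x[1] = 17, the sequence is periodic with period 10.
So x[121] = x[1 + ((121-1) mod 10)] = x[1] = 17.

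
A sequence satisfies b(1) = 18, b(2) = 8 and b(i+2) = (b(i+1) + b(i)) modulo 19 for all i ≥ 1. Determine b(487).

Computing terms: b(1) = 18, b(2) = 8, b(3) = 7, b(4) = 15, b(5) = 3, b(6) = 18, b(7) = 2, b(8) = 1, b(9) = 3, b(10) = 4, b(11) = 7, b(12) = 11, b(13) = 18, b(14) = 10, b(15) = 9, b(16) = 0, b(17) = 9, b(18) = 9, b(19) = 18, b(20) = 8.
The sequence repeats with period 18.
So b(487) = b(1 + ((487-1) mod 18)) = b(1) = 18.

18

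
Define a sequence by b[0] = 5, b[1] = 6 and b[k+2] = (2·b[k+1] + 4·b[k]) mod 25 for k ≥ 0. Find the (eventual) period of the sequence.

25

Listing terms: b[0] = 5,  b[1] = 6,  b[2] = 7,  b[3] = 13,  b[4] = 4,  b[5] = 10,  b[6] = 11,  b[7] = 12,  b[8] = 18,  b[9] = 9,  b[10] = 15,  b[11] = 16,  b[12] = 17,  b[13] = 23,  b[14] = 14,  b[15] = 20,  b[16] = 21,  b[17] = 22,  b[18] = 3,  b[19] = 19,  b[20] = 0,  b[21] = 1,  b[22] = 2,  b[23] = 8,  b[24] = 24,  b[25] = 5,  b[26] = 6.
Since (b[25], b[26]) = (b[0], b[1]) = (5, 6) (two consecutive terms determine the rest), the sequence is periodic with period 25.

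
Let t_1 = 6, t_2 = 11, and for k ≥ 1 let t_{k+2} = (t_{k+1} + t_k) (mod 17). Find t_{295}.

t_1 = 6, t_2 = 11, t_3 = 0, t_4 = 11, t_5 = 11, t_6 = 5, t_7 = 16, t_8 = 4, t_9 = 3, t_{10} = 7, t_{11} = 10, t_{12} = 0, t_{13} = 10, t_{14} = 10, t_{15} = 3, t_{16} = 13, t_{17} = 16, t_{18} = 12, t_{19} = 11, t_{20} = 6, t_{21} = 0, t_{22} = 6, t_{23} = 6, t_{24} = 12, t_{25} = 1, t_{26} = 13, t_{27} = 14, t_{28} = 10, t_{29} = 7, t_{30} = 0, t_{31} = 7, t_{32} = 7, t_{33} = 14, t_{34} = 4, t_{35} = 1, t_{36} = 5, t_{37} = 6, t_{38} = 11.
The sequence repeats with period 36.
(295 - 1) mod 36 = 6, so t_{295} = t_7 = 16.

16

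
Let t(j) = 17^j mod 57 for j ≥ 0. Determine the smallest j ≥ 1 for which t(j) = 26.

15

Computing terms: t(0) = 1,  t(1) = 17,  t(2) = 4,  t(3) = 11,  t(4) = 16,  t(5) = 44,  t(6) = 7,  t(7) = 5,  t(8) = 28,  t(9) = 20,  t(10) = 55,  t(11) = 23,  t(12) = 49,  t(13) = 35,  t(14) = 25,  t(15) = 26,  t(16) = 43,  t(17) = 47,  t(18) = 1.
The sequence repeats with period 18.
The value 26 first appears (with j ≥ 1) at t(15).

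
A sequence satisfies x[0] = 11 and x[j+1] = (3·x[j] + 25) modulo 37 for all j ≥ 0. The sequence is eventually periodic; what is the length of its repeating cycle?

18

Computing terms: x[0] = 11,  x[1] = 21,  x[2] = 14,  x[3] = 30,  x[4] = 4,  x[5] = 0,  x[6] = 25,  x[7] = 26,  x[8] = 29,  x[9] = 1,  x[10] = 28,  x[11] = 35,  x[12] = 19,  x[13] = 8,  x[14] = 12,  x[15] = 24,  x[16] = 23,  x[17] = 20,  x[18] = 11.
The sequence repeats with period 18.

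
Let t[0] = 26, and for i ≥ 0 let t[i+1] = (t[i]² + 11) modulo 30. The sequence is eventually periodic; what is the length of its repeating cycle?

We have t[0] = 26, t[1] = 27, t[2] = 20, t[3] = 21, t[4] = 2, t[5] = 15, t[6] = 26.
The sequence repeats with period 6.

6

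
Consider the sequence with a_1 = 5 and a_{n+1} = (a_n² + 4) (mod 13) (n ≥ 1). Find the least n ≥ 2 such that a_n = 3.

2

a_1 = 5,  a_2 = 3,  a_3 = 0,  a_4 = 4,  a_5 = 7,  a_6 = 1,  a_7 = 5.
Since a_7 = a_1 = 5, the sequence is periodic with period 6.
The value 3 first appears (with n ≥ 2) at a_2.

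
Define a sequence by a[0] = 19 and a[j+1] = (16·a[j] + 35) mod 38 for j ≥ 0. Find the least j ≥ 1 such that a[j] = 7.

5

Listing terms: a[0] = 19,  a[1] = 35,  a[2] = 25,  a[3] = 17,  a[4] = 3,  a[5] = 7,  a[6] = 33,  a[7] = 31,  a[8] = 37,  a[9] = 19.
The sequence repeats with period 9.
The value 7 first appears (with j ≥ 1) at a[5].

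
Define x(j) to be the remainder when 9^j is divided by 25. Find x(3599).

14

Listing terms: x(0) = 1; x(1) = 9; x(2) = 6; x(3) = 4; x(4) = 11; x(5) = 24; x(6) = 16; x(7) = 19; x(8) = 21; x(9) = 14; x(10) = 1.
The sequence repeats with period 10.
(3599 - 0) mod 10 = 9, so x(3599) = x(9) = 14.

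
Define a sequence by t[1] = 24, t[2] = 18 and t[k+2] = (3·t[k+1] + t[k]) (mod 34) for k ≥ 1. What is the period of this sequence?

t[1] = 24,  t[2] = 18,  t[3] = 10,  t[4] = 14,  t[5] = 18,  t[6] = 0,  t[7] = 18,  t[8] = 20,  t[9] = 10,  t[10] = 16,  t[11] = 24,  t[12] = 20,  t[13] = 16,  t[14] = 0,  t[15] = 16,  t[16] = 14,  t[17] = 24,  t[18] = 18.
The sequence repeats with period 16.

16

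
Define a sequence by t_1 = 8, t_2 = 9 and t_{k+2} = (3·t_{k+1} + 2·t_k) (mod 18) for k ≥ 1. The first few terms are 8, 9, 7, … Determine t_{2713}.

17

We have t_1 = 8,  t_2 = 9,  t_3 = 7,  t_4 = 3,  t_5 = 5,  t_6 = 3,  t_7 = 1,  t_8 = 9,  t_9 = 11,  t_{10} = 15,  t_{11} = 13,  t_{12} = 15,  t_{13} = 17,  t_{14} = 9,  t_{15} = 7.
Since (t_{14}, t_{15}) = (t_2, t_3) = (9, 7) (two consecutive terms determine the rest), the sequence is eventually periodic: after a pre-period of length 1 it cycles with period 12.
For k ≥ 2, t_k depends only on (k - 2) mod 12. (2713 - 2) mod 12 = 11, so t_{2713} = t_{13} = 17.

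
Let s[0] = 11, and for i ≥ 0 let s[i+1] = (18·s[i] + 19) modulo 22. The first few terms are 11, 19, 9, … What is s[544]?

21

Computing terms: s[0] = 11; s[1] = 19; s[2] = 9; s[3] = 5; s[4] = 21; s[5] = 1; s[6] = 15; s[7] = 3; s[8] = 7; s[9] = 13; s[10] = 11.
The sequence repeats with period 10.
(544 - 0) mod 10 = 4, so s[544] = s[4] = 21.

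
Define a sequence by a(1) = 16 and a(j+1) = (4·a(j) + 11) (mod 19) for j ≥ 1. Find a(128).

Listing terms: a(1) = 16; a(2) = 18; a(3) = 7; a(4) = 1; a(5) = 15; a(6) = 14; a(7) = 10; a(8) = 13; a(9) = 6; a(10) = 16.
The sequence repeats with period 9.
So a(128) = a(1 + ((128-1) mod 9)) = a(2) = 18.

18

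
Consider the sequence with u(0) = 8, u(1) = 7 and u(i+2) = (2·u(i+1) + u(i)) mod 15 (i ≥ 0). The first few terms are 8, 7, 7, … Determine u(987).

We have u(0) = 8, u(1) = 7, u(2) = 7, u(3) = 6, u(4) = 4, u(5) = 14, u(6) = 2, u(7) = 3, u(8) = 8, u(9) = 4, u(10) = 1, u(11) = 6, u(12) = 13, u(13) = 2, u(14) = 2, u(15) = 6, u(16) = 14, u(17) = 4, u(18) = 7, u(19) = 3, u(20) = 13, u(21) = 14, u(22) = 11, u(23) = 6, u(24) = 8, u(25) = 7.
The sequence repeats with period 24.
So u(987) = u(0 + ((987-0) mod 24)) = u(3) = 6.

6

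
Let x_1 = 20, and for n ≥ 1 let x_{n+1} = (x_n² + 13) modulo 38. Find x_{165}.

30

x_1 = 20,  x_2 = 33,  x_3 = 0,  x_4 = 13,  x_5 = 30,  x_6 = 1,  x_7 = 14,  x_8 = 19,  x_9 = 32,  x_{10} = 11,  x_{11} = 20.
Since x_{11} = x_1 = 20, the sequence is periodic with period 10.
(165 - 1) mod 10 = 4, so x_{165} = x_5 = 30.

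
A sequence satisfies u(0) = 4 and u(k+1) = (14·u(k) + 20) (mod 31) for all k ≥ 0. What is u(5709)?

23

Listing terms: u(0) = 4, u(1) = 14, u(2) = 30, u(3) = 6, u(4) = 11, u(5) = 19, u(6) = 7, u(7) = 25, u(8) = 29, u(9) = 23, u(10) = 1, u(11) = 3, u(12) = 0, u(13) = 20, u(14) = 21, u(15) = 4.
Since u(15) = u(0) = 4, the sequence is periodic with period 15.
(5709 - 0) mod 15 = 9, so u(5709) = u(9) = 23.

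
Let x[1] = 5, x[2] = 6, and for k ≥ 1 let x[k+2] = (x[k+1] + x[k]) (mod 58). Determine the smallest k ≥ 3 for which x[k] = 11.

Listing terms: x[1] = 5,  x[2] = 6,  x[3] = 11,  x[4] = 17,  x[5] = 28,  x[6] = 45,  x[7] = 15,  x[8] = 2,  x[9] = 17,  x[10] = 19,  x[11] = 36,  x[12] = 55,  x[13] = 33,  x[14] = 30,  x[15] = 5,  x[16] = 35,  x[17] = 40,  x[18] = 17,  x[19] = 57,  x[20] = 16,  x[21] = 15,  x[22] = 31,  x[23] = 46,  x[24] = 19,  x[25] = 7,  x[26] = 26,  x[27] = 33,  x[28] = 1,  x[29] = 34,  x[30] = 35,  x[31] = 11,  x[32] = 46,  x[33] = 57,  x[34] = 45,  x[35] = 44,  x[36] = 31,  x[37] = 17,  x[38] = 48,  x[39] = 7,  x[40] = 55,  x[41] = 4,  x[42] = 1,  x[43] = 5,  x[44] = 6.
The sequence repeats with period 42.
The value 11 first appears (with k ≥ 3) at x[3].

3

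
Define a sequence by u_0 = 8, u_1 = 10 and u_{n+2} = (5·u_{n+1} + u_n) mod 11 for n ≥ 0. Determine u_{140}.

Computing terms: u_0 = 8, u_1 = 10, u_2 = 3, u_3 = 3, u_4 = 7, u_5 = 5, u_6 = 10, u_7 = 0, u_8 = 10, u_9 = 6, u_{10} = 7, u_{11} = 8, u_{12} = 3, u_{13} = 1, u_{14} = 8, u_{15} = 8, u_{16} = 4, u_{17} = 6, u_{18} = 1, u_{19} = 0, u_{20} = 1, u_{21} = 5, u_{22} = 4, u_{23} = 3, u_{24} = 8, u_{25} = 10.
The sequence repeats with period 24.
(140 - 0) mod 24 = 20, so u_{140} = u_{20} = 1.

1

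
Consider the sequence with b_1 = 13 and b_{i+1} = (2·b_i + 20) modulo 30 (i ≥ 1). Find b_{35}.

We have b_1 = 13,  b_2 = 16,  b_3 = 22,  b_4 = 4,  b_5 = 28,  b_6 = 16.
Since b_6 = b_2 = 16, the sequence is eventually periodic: after a pre-period of length 1 it cycles with period 4.
For i ≥ 2, b_i depends only on (i - 2) mod 4. (35 - 2) mod 4 = 1, so b_{35} = b_3 = 22.

22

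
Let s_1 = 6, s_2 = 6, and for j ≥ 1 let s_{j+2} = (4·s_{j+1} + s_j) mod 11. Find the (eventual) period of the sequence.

10

Computing terms: s_1 = 6,  s_2 = 6,  s_3 = 8,  s_4 = 5,  s_5 = 6,  s_6 = 7,  s_7 = 1,  s_8 = 0,  s_9 = 1,  s_{10} = 4,  s_{11} = 6,  s_{12} = 6.
Since (s_{11}, s_{12}) = (s_1, s_2) = (6, 6) (two consecutive terms determine the rest), the sequence is periodic with period 10.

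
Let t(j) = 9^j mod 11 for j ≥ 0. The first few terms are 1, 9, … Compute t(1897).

4

t(0) = 1; t(1) = 9; t(2) = 4; t(3) = 3; t(4) = 5; t(5) = 1.
Since t(5) = t(0) = 1, the sequence is periodic with period 5.
So t(1897) = t(0 + ((1897-0) mod 5)) = t(2) = 4.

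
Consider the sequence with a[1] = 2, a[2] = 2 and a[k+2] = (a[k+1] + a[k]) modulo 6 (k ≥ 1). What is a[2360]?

0

Computing terms: a[1] = 2, a[2] = 2, a[3] = 4, a[4] = 0, a[5] = 4, a[6] = 4, a[7] = 2, a[8] = 0, a[9] = 2, a[10] = 2.
The sequence repeats with period 8.
(2360 - 1) mod 8 = 7, so a[2360] = a[8] = 0.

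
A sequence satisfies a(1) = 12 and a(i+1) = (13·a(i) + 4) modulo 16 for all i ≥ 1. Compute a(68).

Listing terms: a(1) = 12; a(2) = 0; a(3) = 4; a(4) = 8; a(5) = 12.
Since a(5) = a(1) = 12, the sequence is periodic with period 4.
(68 - 1) mod 4 = 3, so a(68) = a(4) = 8.

8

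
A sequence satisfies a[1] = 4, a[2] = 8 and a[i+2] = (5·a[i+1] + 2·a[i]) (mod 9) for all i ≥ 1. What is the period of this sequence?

a[1] = 4, a[2] = 8, a[3] = 3, a[4] = 4, a[5] = 8.
Since (a[4], a[5]) = (a[1], a[2]) = (4, 8) (two consecutive terms determine the rest), the sequence is periodic with period 3.

3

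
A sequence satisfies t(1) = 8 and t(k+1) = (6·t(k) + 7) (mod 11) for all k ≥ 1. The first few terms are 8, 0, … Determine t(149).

1

t(1) = 8,  t(2) = 0,  t(3) = 7,  t(4) = 5,  t(5) = 4,  t(6) = 9,  t(7) = 6,  t(8) = 10,  t(9) = 1,  t(10) = 2,  t(11) = 8.
The sequence repeats with period 10.
So t(149) = t(1 + ((149-1) mod 10)) = t(9) = 1.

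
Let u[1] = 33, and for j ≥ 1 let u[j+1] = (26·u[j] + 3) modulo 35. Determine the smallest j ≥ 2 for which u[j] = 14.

8

We have u[1] = 33,  u[2] = 21,  u[3] = 24,  u[4] = 32,  u[5] = 30,  u[6] = 13,  u[7] = 26,  u[8] = 14,  u[9] = 17,  u[10] = 25,  u[11] = 23,  u[12] = 6,  u[13] = 19,  u[14] = 7,  u[15] = 10,  u[16] = 18,  u[17] = 16,  u[18] = 34,  u[19] = 12,  u[20] = 0,  u[21] = 3,  u[22] = 11,  u[23] = 9,  u[24] = 27,  u[25] = 5,  u[26] = 28,  u[27] = 31,  u[28] = 4,  u[29] = 2,  u[30] = 20,  u[31] = 33.
Since u[31] = u[1] = 33, the sequence is periodic with period 30.
The value 14 first appears (with j ≥ 2) at u[8].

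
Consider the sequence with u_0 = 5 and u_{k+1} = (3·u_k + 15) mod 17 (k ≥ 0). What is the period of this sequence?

Listing terms: u_0 = 5,  u_1 = 13,  u_2 = 3,  u_3 = 7,  u_4 = 2,  u_5 = 4,  u_6 = 10,  u_7 = 11,  u_8 = 14,  u_9 = 6,  u_{10} = 16,  u_{11} = 12,  u_{12} = 0,  u_{13} = 15,  u_{14} = 9,  u_{15} = 8,  u_{16} = 5.
The sequence repeats with period 16.

16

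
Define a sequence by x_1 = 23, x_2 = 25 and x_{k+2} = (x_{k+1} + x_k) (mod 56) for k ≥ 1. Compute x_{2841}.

40

x_1 = 23,  x_2 = 25,  x_3 = 48,  x_4 = 17,  x_5 = 9,  x_6 = 26,  x_7 = 35,  x_8 = 5,  x_9 = 40,  x_{10} = 45,  x_{11} = 29,  x_{12} = 18,  x_{13} = 47,  x_{14} = 9,  x_{15} = 0,  x_{16} = 9,  x_{17} = 9,  x_{18} = 18,  x_{19} = 27,  x_{20} = 45,  x_{21} = 16,  x_{22} = 5,  x_{23} = 21,  x_{24} = 26,  x_{25} = 47,  x_{26} = 17,  x_{27} = 8,  x_{28} = 25,  x_{29} = 33,  x_{30} = 2,  x_{31} = 35,  x_{32} = 37,  x_{33} = 16,  x_{34} = 53,  x_{35} = 13,  x_{36} = 10,  x_{37} = 23,  x_{38} = 33,  x_{39} = 0,  x_{40} = 33,  x_{41} = 33,  x_{42} = 10,  x_{43} = 43,  x_{44} = 53,  x_{45} = 40,  x_{46} = 37,  x_{47} = 21,  x_{48} = 2,  x_{49} = 23,  x_{50} = 25.
Since (x_{49}, x_{50}) = (x_1, x_2) = (23, 25) (two consecutive terms determine the rest), the sequence is periodic with period 48.
(2841 - 1) mod 48 = 8, so x_{2841} = x_9 = 40.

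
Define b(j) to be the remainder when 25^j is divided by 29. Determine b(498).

25

Computing terms: b(0) = 1,  b(1) = 25,  b(2) = 16,  b(3) = 23,  b(4) = 24,  b(5) = 20,  b(6) = 7,  b(7) = 1.
Since b(7) = b(0) = 1, the sequence is periodic with period 7.
(498 - 0) mod 7 = 1, so b(498) = b(1) = 25.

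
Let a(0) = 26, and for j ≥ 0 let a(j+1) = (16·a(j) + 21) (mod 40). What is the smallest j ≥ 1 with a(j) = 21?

a(0) = 26; a(1) = 37; a(2) = 13; a(3) = 29; a(4) = 5; a(5) = 21; a(6) = 37.
Since a(6) = a(1) = 37, the sequence is eventually periodic: after a pre-period of length 1 it cycles with period 5.
The value 21 first appears (with j ≥ 1) at a(5).

5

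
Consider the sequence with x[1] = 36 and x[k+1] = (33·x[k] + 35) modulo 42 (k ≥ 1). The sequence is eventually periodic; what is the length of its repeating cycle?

Listing terms: x[1] = 36; x[2] = 5; x[3] = 32; x[4] = 41; x[5] = 2; x[6] = 17; x[7] = 8; x[8] = 5.
Since x[8] = x[2] = 5, the sequence is eventually periodic: after a pre-period of length 1 it cycles with period 6.

6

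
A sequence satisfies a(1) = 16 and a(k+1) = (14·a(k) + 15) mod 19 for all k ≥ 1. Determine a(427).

a(1) = 16, a(2) = 11, a(3) = 17, a(4) = 6, a(5) = 4, a(6) = 14, a(7) = 2, a(8) = 5, a(9) = 9, a(10) = 8, a(11) = 13, a(12) = 7, a(13) = 18, a(14) = 1, a(15) = 10, a(16) = 3, a(17) = 0, a(18) = 15, a(19) = 16.
The sequence repeats with period 18.
(427 - 1) mod 18 = 12, so a(427) = a(13) = 18.

18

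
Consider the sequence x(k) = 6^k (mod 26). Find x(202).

4

We have x(0) = 1,  x(1) = 6,  x(2) = 10,  x(3) = 8,  x(4) = 22,  x(5) = 2,  x(6) = 12,  x(7) = 20,  x(8) = 16,  x(9) = 18,  x(10) = 4,  x(11) = 24,  x(12) = 14,  x(13) = 6.
Since x(13) = x(1) = 6, the sequence is eventually periodic: after a pre-period of length 1 it cycles with period 12.
For k ≥ 1, x(k) depends only on (k - 1) mod 12. (202 - 1) mod 12 = 9, so x(202) = x(10) = 4.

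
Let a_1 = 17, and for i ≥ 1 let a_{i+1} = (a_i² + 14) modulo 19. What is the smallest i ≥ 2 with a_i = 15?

3

Listing terms: a_1 = 17, a_2 = 18, a_3 = 15, a_4 = 11, a_5 = 2, a_6 = 18.
Since a_6 = a_2 = 18, the sequence is eventually periodic: after a pre-period of length 1 it cycles with period 4.
The value 15 first appears (with i ≥ 2) at a_3.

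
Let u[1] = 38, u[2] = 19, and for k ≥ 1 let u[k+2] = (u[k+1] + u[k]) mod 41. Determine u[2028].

Listing terms: u[1] = 38; u[2] = 19; u[3] = 16; u[4] = 35; u[5] = 10; u[6] = 4; u[7] = 14; u[8] = 18; u[9] = 32; u[10] = 9; u[11] = 0; u[12] = 9; u[13] = 9; u[14] = 18; u[15] = 27; u[16] = 4; u[17] = 31; u[18] = 35; u[19] = 25; u[20] = 19; u[21] = 3; u[22] = 22; u[23] = 25; u[24] = 6; u[25] = 31; u[26] = 37; u[27] = 27; u[28] = 23; u[29] = 9; u[30] = 32; u[31] = 0; u[32] = 32; u[33] = 32; u[34] = 23; u[35] = 14; u[36] = 37; u[37] = 10; u[38] = 6; u[39] = 16; u[40] = 22; u[41] = 38; u[42] = 19.
The sequence repeats with period 40.
(2028 - 1) mod 40 = 27, so u[2028] = u[28] = 23.

23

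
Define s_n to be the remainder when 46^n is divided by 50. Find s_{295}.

We have s_0 = 1; s_1 = 46; s_2 = 16; s_3 = 36; s_4 = 6; s_5 = 26; s_6 = 46.
Since s_6 = s_1 = 46, the sequence is eventually periodic: after a pre-period of length 1 it cycles with period 5.
For n ≥ 1, s_n depends only on (n - 1) mod 5. (295 - 1) mod 5 = 4, so s_{295} = s_5 = 26.

26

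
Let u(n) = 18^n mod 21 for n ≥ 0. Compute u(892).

18

We have u(0) = 1,  u(1) = 18,  u(2) = 9,  u(3) = 15,  u(4) = 18.
Since u(4) = u(1) = 18, the sequence is eventually periodic: after a pre-period of length 1 it cycles with period 3.
For n ≥ 1, u(n) depends only on (n - 1) mod 3. (892 - 1) mod 3 = 0, so u(892) = u(1) = 18.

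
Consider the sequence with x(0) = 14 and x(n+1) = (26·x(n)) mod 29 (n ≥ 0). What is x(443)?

Computing terms: x(0) = 14,  x(1) = 16,  x(2) = 10,  x(3) = 28,  x(4) = 3,  x(5) = 20,  x(6) = 27,  x(7) = 6,  x(8) = 11,  x(9) = 25,  x(10) = 12,  x(11) = 22,  x(12) = 21,  x(13) = 24,  x(14) = 15,  x(15) = 13,  x(16) = 19,  x(17) = 1,  x(18) = 26,  x(19) = 9,  x(20) = 2,  x(21) = 23,  x(22) = 18,  x(23) = 4,  x(24) = 17,  x(25) = 7,  x(26) = 8,  x(27) = 5,  x(28) = 14.
The sequence repeats with period 28.
(443 - 0) mod 28 = 23, so x(443) = x(23) = 4.

4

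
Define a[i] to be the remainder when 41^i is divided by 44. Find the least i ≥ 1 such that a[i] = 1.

10

Computing terms: a[0] = 1,  a[1] = 41,  a[2] = 9,  a[3] = 17,  a[4] = 37,  a[5] = 21,  a[6] = 25,  a[7] = 13,  a[8] = 5,  a[9] = 29,  a[10] = 1.
The sequence repeats with period 10.
The value 1 next appears (with i ≥ 1) at a[10].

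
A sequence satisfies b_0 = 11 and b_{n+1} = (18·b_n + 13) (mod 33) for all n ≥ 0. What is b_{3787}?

31

b_0 = 11; b_1 = 13; b_2 = 16; b_3 = 4; b_4 = 19; b_5 = 25; b_6 = 1; b_7 = 31; b_8 = 10; b_9 = 28; b_{10} = 22; b_{11} = 13.
Since b_{11} = b_1 = 13, the sequence is eventually periodic: after a pre-period of length 1 it cycles with period 10.
For n ≥ 1, b_n depends only on (n - 1) mod 10. (3787 - 1) mod 10 = 6, so b_{3787} = b_7 = 31.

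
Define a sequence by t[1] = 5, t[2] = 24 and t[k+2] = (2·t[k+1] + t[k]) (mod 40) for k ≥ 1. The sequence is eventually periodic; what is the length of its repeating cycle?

Listing terms: t[1] = 5,  t[2] = 24,  t[3] = 13,  t[4] = 10,  t[5] = 33,  t[6] = 36,  t[7] = 25,  t[8] = 6,  t[9] = 37,  t[10] = 0,  t[11] = 37,  t[12] = 34,  t[13] = 25,  t[14] = 4,  t[15] = 33,  t[16] = 30,  t[17] = 13,  t[18] = 16,  t[19] = 5,  t[20] = 26,  t[21] = 17,  t[22] = 20,  t[23] = 17,  t[24] = 14,  t[25] = 5,  t[26] = 24.
The sequence repeats with period 24.

24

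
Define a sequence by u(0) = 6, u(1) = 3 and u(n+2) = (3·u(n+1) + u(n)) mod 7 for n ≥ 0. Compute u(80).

6

u(0) = 6,  u(1) = 3,  u(2) = 1,  u(3) = 6,  u(4) = 5,  u(5) = 0,  u(6) = 5,  u(7) = 1,  u(8) = 1,  u(9) = 4,  u(10) = 6,  u(11) = 1,  u(12) = 2,  u(13) = 0,  u(14) = 2,  u(15) = 6,  u(16) = 6,  u(17) = 3.
The sequence repeats with period 16.
(80 - 0) mod 16 = 0, so u(80) = u(0) = 6.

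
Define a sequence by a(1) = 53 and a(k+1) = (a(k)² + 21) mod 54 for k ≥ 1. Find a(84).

a(1) = 53; a(2) = 22; a(3) = 19; a(4) = 4; a(5) = 37; a(6) = 40; a(7) = 1; a(8) = 22.
Since a(8) = a(2) = 22, the sequence is eventually periodic: after a pre-period of length 1 it cycles with period 6.
For k ≥ 2, a(k) depends only on (k - 2) mod 6. (84 - 2) mod 6 = 4, so a(84) = a(6) = 40.

40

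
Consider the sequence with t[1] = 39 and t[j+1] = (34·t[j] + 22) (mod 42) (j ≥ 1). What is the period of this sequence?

t[1] = 39,  t[2] = 4,  t[3] = 32,  t[4] = 18,  t[5] = 4.
Since t[5] = t[2] = 4, the sequence is eventually periodic: after a pre-period of length 1 it cycles with period 3.

3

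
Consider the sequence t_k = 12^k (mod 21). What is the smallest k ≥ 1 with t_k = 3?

Listing terms: t_0 = 1,  t_1 = 12,  t_2 = 18,  t_3 = 6,  t_4 = 9,  t_5 = 3,  t_6 = 15,  t_7 = 12.
Since t_7 = t_1 = 12, the sequence is eventually periodic: after a pre-period of length 1 it cycles with period 6.
The value 3 first appears (with k ≥ 1) at t_5.

5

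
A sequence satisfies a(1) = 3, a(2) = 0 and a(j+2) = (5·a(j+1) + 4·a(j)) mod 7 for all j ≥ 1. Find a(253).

Computing terms: a(1) = 3; a(2) = 0; a(3) = 5; a(4) = 4; a(5) = 5; a(6) = 6; a(7) = 1; a(8) = 1; a(9) = 2; a(10) = 0; a(11) = 1; a(12) = 5; a(13) = 1; a(14) = 4; a(15) = 3; a(16) = 3; a(17) = 6; a(18) = 0; a(19) = 3; a(20) = 1; a(21) = 3; a(22) = 5; a(23) = 2; a(24) = 2; a(25) = 4; a(26) = 0; a(27) = 2; a(28) = 3; a(29) = 2; a(30) = 1; a(31) = 6; a(32) = 6; a(33) = 5; a(34) = 0; a(35) = 6; a(36) = 2; a(37) = 6; a(38) = 3; a(39) = 4; a(40) = 4; a(41) = 1; a(42) = 0; a(43) = 4; a(44) = 6; a(45) = 4; a(46) = 2; a(47) = 5; a(48) = 5; a(49) = 3; a(50) = 0.
The sequence repeats with period 48.
So a(253) = a(1 + ((253-1) mod 48)) = a(13) = 1.

1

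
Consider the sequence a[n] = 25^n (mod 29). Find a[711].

We have a[0] = 1; a[1] = 25; a[2] = 16; a[3] = 23; a[4] = 24; a[5] = 20; a[6] = 7; a[7] = 1.
The sequence repeats with period 7.
So a[711] = a[0 + ((711-0) mod 7)] = a[4] = 24.

24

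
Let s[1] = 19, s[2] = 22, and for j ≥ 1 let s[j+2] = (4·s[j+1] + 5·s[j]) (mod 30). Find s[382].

Listing terms: s[1] = 19, s[2] = 22, s[3] = 3, s[4] = 2, s[5] = 23, s[6] = 12, s[7] = 13, s[8] = 22, s[9] = 3.
Since (s[8], s[9]) = (s[2], s[3]) = (22, 3) (two consecutive terms determine the rest), the sequence is eventually periodic: after a pre-period of length 1 it cycles with period 6.
For j ≥ 2, s[j] depends only on (j - 2) mod 6. (382 - 2) mod 6 = 2, so s[382] = s[4] = 2.

2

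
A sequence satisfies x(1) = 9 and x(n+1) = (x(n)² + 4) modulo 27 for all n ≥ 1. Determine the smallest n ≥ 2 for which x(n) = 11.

9

Computing terms: x(1) = 9, x(2) = 4, x(3) = 20, x(4) = 26, x(5) = 5, x(6) = 2, x(7) = 8, x(8) = 14, x(9) = 11, x(10) = 17, x(11) = 23, x(12) = 20.
Since x(12) = x(3) = 20, the sequence is eventually periodic: after a pre-period of length 2 it cycles with period 9.
The value 11 first appears (with n ≥ 2) at x(9).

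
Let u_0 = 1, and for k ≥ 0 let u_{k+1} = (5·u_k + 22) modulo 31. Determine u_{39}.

Computing terms: u_0 = 1, u_1 = 27, u_2 = 2, u_3 = 1.
The sequence repeats with period 3.
(39 - 0) mod 3 = 0, so u_{39} = u_0 = 1.

1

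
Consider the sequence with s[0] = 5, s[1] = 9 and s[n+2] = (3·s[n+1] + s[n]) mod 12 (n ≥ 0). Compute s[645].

9

Listing terms: s[0] = 5,  s[1] = 9,  s[2] = 8,  s[3] = 9,  s[4] = 11,  s[5] = 6,  s[6] = 5,  s[7] = 9.
Since (s[6], s[7]) = (s[0], s[1]) = (5, 9) (two consecutive terms determine the rest), the sequence is periodic with period 6.
So s[645] = s[0 + ((645-0) mod 6)] = s[3] = 9.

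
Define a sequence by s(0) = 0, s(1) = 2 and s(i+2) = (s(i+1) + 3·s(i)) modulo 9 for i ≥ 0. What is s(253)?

s(0) = 0, s(1) = 2, s(2) = 2, s(3) = 8, s(4) = 5, s(5) = 2, s(6) = 8.
Since (s(5), s(6)) = (s(2), s(3)) = (2, 8) (two consecutive terms determine the rest), the sequence is eventually periodic: after a pre-period of length 2 it cycles with period 3.
For i ≥ 2, s(i) depends only on (i - 2) mod 3. (253 - 2) mod 3 = 2, so s(253) = s(4) = 5.

5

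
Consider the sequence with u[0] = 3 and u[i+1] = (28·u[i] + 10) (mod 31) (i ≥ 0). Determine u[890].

5

Listing terms: u[0] = 3; u[1] = 1; u[2] = 7; u[3] = 20; u[4] = 12; u[5] = 5; u[6] = 26; u[7] = 25; u[8] = 28; u[9] = 19; u[10] = 15; u[11] = 27; u[12] = 22; u[13] = 6; u[14] = 23; u[15] = 3.
The sequence repeats with period 15.
So u[890] = u[0 + ((890-0) mod 15)] = u[5] = 5.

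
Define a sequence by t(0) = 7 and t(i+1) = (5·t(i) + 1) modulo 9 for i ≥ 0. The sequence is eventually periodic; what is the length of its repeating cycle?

Listing terms: t(0) = 7, t(1) = 0, t(2) = 1, t(3) = 6, t(4) = 4, t(5) = 3, t(6) = 7.
The sequence repeats with period 6.

6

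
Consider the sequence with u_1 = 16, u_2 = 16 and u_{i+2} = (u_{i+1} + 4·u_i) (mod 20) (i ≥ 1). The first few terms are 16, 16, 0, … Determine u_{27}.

0

u_1 = 16; u_2 = 16; u_3 = 0; u_4 = 4; u_5 = 4; u_6 = 0; u_7 = 16; u_8 = 16.
The sequence repeats with period 6.
So u_{27} = u_{1 + ((27-1) mod 6)} = u_3 = 0.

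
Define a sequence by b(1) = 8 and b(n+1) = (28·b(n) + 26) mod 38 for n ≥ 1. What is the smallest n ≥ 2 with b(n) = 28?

4

Listing terms: b(1) = 8; b(2) = 22; b(3) = 34; b(4) = 28; b(5) = 12; b(6) = 20; b(7) = 16; b(8) = 18; b(9) = 36; b(10) = 8.
Since b(10) = b(1) = 8, the sequence is periodic with period 9.
The value 28 first appears (with n ≥ 2) at b(4).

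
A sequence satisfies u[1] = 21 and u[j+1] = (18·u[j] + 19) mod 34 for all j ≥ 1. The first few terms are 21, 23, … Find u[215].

7

Listing terms: u[1] = 21,  u[2] = 23,  u[3] = 25,  u[4] = 27,  u[5] = 29,  u[6] = 31,  u[7] = 33,  u[8] = 1,  u[9] = 3,  u[10] = 5,  u[11] = 7,  u[12] = 9,  u[13] = 11,  u[14] = 13,  u[15] = 15,  u[16] = 17,  u[17] = 19,  u[18] = 21.
Since u[18] = u[1] = 21, the sequence is periodic with period 17.
So u[215] = u[1 + ((215-1) mod 17)] = u[11] = 7.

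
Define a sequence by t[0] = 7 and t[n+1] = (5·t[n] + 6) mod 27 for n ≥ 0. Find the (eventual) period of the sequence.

Listing terms: t[0] = 7,  t[1] = 14,  t[2] = 22,  t[3] = 8,  t[4] = 19,  t[5] = 20,  t[6] = 25,  t[7] = 23,  t[8] = 13,  t[9] = 17,  t[10] = 10,  t[11] = 2,  t[12] = 16,  t[13] = 5,  t[14] = 4,  t[15] = 26,  t[16] = 1,  t[17] = 11,  t[18] = 7.
Since t[18] = t[0] = 7, the sequence is periodic with period 18.

18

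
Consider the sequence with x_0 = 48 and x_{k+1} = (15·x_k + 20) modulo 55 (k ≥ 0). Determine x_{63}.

x_0 = 48,  x_1 = 25,  x_2 = 10,  x_3 = 5,  x_4 = 40,  x_5 = 15,  x_6 = 25.
Since x_6 = x_1 = 25, the sequence is eventually periodic: after a pre-period of length 1 it cycles with period 5.
For k ≥ 1, x_k depends only on (k - 1) mod 5. (63 - 1) mod 5 = 2, so x_{63} = x_3 = 5.

5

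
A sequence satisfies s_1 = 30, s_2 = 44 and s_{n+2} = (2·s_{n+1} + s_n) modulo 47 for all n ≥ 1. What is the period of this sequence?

46

Listing terms: s_1 = 30, s_2 = 44, s_3 = 24, s_4 = 45, s_5 = 20, s_6 = 38, s_7 = 2, s_8 = 42, s_9 = 39, s_{10} = 26, s_{11} = 44, s_{12} = 20, s_{13} = 37, s_{14} = 0, s_{15} = 37, s_{16} = 27, s_{17} = 44, s_{18} = 21, s_{19} = 39, s_{20} = 5, s_{21} = 2, s_{22} = 9, s_{23} = 20, s_{24} = 2, s_{25} = 24, s_{26} = 3, s_{27} = 30, s_{28} = 16, s_{29} = 15, s_{30} = 46, s_{31} = 13, s_{32} = 25, s_{33} = 16, s_{34} = 10, s_{35} = 36, s_{36} = 35, s_{37} = 12, s_{38} = 12, s_{39} = 36, s_{40} = 37, s_{41} = 16, s_{42} = 22, s_{43} = 13, s_{44} = 1, s_{45} = 15, s_{46} = 31, s_{47} = 30, s_{48} = 44.
Since (s_{47}, s_{48}) = (s_1, s_2) = (30, 44) (two consecutive terms determine the rest), the sequence is periodic with period 46.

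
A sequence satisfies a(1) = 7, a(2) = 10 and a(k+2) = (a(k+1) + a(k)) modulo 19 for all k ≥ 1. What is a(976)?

8

Computing terms: a(1) = 7, a(2) = 10, a(3) = 17, a(4) = 8, a(5) = 6, a(6) = 14, a(7) = 1, a(8) = 15, a(9) = 16, a(10) = 12, a(11) = 9, a(12) = 2, a(13) = 11, a(14) = 13, a(15) = 5, a(16) = 18, a(17) = 4, a(18) = 3, a(19) = 7, a(20) = 10.
Since (a(19), a(20)) = (a(1), a(2)) = (7, 10) (two consecutive terms determine the rest), the sequence is periodic with period 18.
(976 - 1) mod 18 = 3, so a(976) = a(4) = 8.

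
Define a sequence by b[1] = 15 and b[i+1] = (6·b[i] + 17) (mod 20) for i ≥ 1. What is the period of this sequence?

5

We have b[1] = 15,  b[2] = 7,  b[3] = 19,  b[4] = 11,  b[5] = 3,  b[6] = 15.
The sequence repeats with period 5.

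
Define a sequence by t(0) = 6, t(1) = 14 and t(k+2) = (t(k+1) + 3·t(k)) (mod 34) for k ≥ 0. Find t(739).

6

Listing terms: t(0) = 6,  t(1) = 14,  t(2) = 32,  t(3) = 6,  t(4) = 0,  t(5) = 18,  t(6) = 18,  t(7) = 4,  t(8) = 24,  t(9) = 2,  t(10) = 6,  t(11) = 12,  t(12) = 30,  t(13) = 32,  t(14) = 20,  t(15) = 14,  t(16) = 6,  t(17) = 14.
The sequence repeats with period 16.
So t(739) = t(0 + ((739-0) mod 16)) = t(3) = 6.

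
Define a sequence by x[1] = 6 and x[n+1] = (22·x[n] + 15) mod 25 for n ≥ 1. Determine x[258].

12

Listing terms: x[1] = 6,  x[2] = 22,  x[3] = 24,  x[4] = 18,  x[5] = 11,  x[6] = 7,  x[7] = 19,  x[8] = 8,  x[9] = 16,  x[10] = 17,  x[11] = 14,  x[12] = 23,  x[13] = 21,  x[14] = 2,  x[15] = 9,  x[16] = 13,  x[17] = 1,  x[18] = 12,  x[19] = 4,  x[20] = 3,  x[21] = 6.
Since x[21] = x[1] = 6, the sequence is periodic with period 20.
So x[258] = x[1 + ((258-1) mod 20)] = x[18] = 12.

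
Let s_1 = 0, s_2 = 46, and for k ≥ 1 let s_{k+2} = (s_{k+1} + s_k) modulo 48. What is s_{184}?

28

s_1 = 0, s_2 = 46, s_3 = 46, s_4 = 44, s_5 = 42, s_6 = 38, s_7 = 32, s_8 = 22, s_9 = 6, s_{10} = 28, s_{11} = 34, s_{12} = 14, s_{13} = 0, s_{14} = 14, s_{15} = 14, s_{16} = 28, s_{17} = 42, s_{18} = 22, s_{19} = 16, s_{20} = 38, s_{21} = 6, s_{22} = 44, s_{23} = 2, s_{24} = 46, s_{25} = 0, s_{26} = 46.
The sequence repeats with period 24.
(184 - 1) mod 24 = 15, so s_{184} = s_{16} = 28.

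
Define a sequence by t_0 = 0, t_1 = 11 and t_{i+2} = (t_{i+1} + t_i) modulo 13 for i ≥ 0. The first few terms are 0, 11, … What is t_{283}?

9

t_0 = 0; t_1 = 11; t_2 = 11; t_3 = 9; t_4 = 7; t_5 = 3; t_6 = 10; t_7 = 0; t_8 = 10; t_9 = 10; t_{10} = 7; t_{11} = 4; t_{12} = 11; t_{13} = 2; t_{14} = 0; t_{15} = 2; t_{16} = 2; t_{17} = 4; t_{18} = 6; t_{19} = 10; t_{20} = 3; t_{21} = 0; t_{22} = 3; t_{23} = 3; t_{24} = 6; t_{25} = 9; t_{26} = 2; t_{27} = 11; t_{28} = 0; t_{29} = 11.
Since (t_{28}, t_{29}) = (t_0, t_1) = (0, 11) (two consecutive terms determine the rest), the sequence is periodic with period 28.
So t_{283} = t_{0 + ((283-0) mod 28)} = t_3 = 9.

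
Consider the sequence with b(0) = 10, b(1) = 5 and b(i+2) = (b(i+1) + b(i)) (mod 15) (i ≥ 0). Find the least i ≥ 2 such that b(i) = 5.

Listing terms: b(0) = 10, b(1) = 5, b(2) = 0, b(3) = 5, b(4) = 5, b(5) = 10, b(6) = 0, b(7) = 10, b(8) = 10, b(9) = 5.
The sequence repeats with period 8.
The value 5 first appears (with i ≥ 2) at b(3).

3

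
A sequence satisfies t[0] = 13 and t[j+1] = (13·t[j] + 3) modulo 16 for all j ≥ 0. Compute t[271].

Listing terms: t[0] = 13; t[1] = 12; t[2] = 15; t[3] = 6; t[4] = 1; t[5] = 0; t[6] = 3; t[7] = 10; t[8] = 5; t[9] = 4; t[10] = 7; t[11] = 14; t[12] = 9; t[13] = 8; t[14] = 11; t[15] = 2; t[16] = 13.
The sequence repeats with period 16.
(271 - 0) mod 16 = 15, so t[271] = t[15] = 2.

2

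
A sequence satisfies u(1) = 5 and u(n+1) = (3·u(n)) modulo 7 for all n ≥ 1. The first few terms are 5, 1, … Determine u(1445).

6

u(1) = 5,  u(2) = 1,  u(3) = 3,  u(4) = 2,  u(5) = 6,  u(6) = 4,  u(7) = 5.
Since u(7) = u(1) = 5, the sequence is periodic with period 6.
(1445 - 1) mod 6 = 4, so u(1445) = u(5) = 6.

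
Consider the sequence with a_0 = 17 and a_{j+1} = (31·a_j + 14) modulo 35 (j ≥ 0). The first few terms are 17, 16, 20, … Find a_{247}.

We have a_0 = 17,  a_1 = 16,  a_2 = 20,  a_3 = 4,  a_4 = 33,  a_5 = 22,  a_6 = 31,  a_7 = 30,  a_8 = 34,  a_9 = 18,  a_{10} = 12,  a_{11} = 1,  a_{12} = 10,  a_{13} = 9,  a_{14} = 13,  a_{15} = 32,  a_{16} = 26,  a_{17} = 15,  a_{18} = 24,  a_{19} = 23,  a_{20} = 27,  a_{21} = 11,  a_{22} = 5,  a_{23} = 29,  a_{24} = 3,  a_{25} = 2,  a_{26} = 6,  a_{27} = 25,  a_{28} = 19,  a_{29} = 8,  a_{30} = 17.
Since a_{30} = a_0 = 17, the sequence is periodic with period 30.
(247 - 0) mod 30 = 7, so a_{247} = a_7 = 30.

30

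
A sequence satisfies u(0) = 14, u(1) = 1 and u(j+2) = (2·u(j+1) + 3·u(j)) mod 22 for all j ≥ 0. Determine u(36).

16

We have u(0) = 14, u(1) = 1, u(2) = 0, u(3) = 3, u(4) = 6, u(5) = 21, u(6) = 16, u(7) = 7, u(8) = 18, u(9) = 13, u(10) = 14, u(11) = 1.
Since (u(10), u(11)) = (u(0), u(1)) = (14, 1) (two consecutive terms determine the rest), the sequence is periodic with period 10.
So u(36) = u(0 + ((36-0) mod 10)) = u(6) = 16.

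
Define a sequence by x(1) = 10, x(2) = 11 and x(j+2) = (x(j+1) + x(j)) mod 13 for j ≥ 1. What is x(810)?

Computing terms: x(1) = 10,  x(2) = 11,  x(3) = 8,  x(4) = 6,  x(5) = 1,  x(6) = 7,  x(7) = 8,  x(8) = 2,  x(9) = 10,  x(10) = 12,  x(11) = 9,  x(12) = 8,  x(13) = 4,  x(14) = 12,  x(15) = 3,  x(16) = 2,  x(17) = 5,  x(18) = 7,  x(19) = 12,  x(20) = 6,  x(21) = 5,  x(22) = 11,  x(23) = 3,  x(24) = 1,  x(25) = 4,  x(26) = 5,  x(27) = 9,  x(28) = 1,  x(29) = 10,  x(30) = 11.
Since (x(29), x(30)) = (x(1), x(2)) = (10, 11) (two consecutive terms determine the rest), the sequence is periodic with period 28.
So x(810) = x(1 + ((810-1) mod 28)) = x(26) = 5.

5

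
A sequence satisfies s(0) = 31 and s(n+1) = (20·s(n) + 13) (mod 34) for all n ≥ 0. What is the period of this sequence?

Computing terms: s(0) = 31, s(1) = 21, s(2) = 25, s(3) = 3, s(4) = 5, s(5) = 11, s(6) = 29, s(7) = 15, s(8) = 7, s(9) = 17, s(10) = 13, s(11) = 1, s(12) = 33, s(13) = 27, s(14) = 9, s(15) = 23, s(16) = 31.
The sequence repeats with period 16.

16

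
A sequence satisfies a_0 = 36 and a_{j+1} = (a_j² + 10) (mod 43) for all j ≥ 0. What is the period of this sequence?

Computing terms: a_0 = 36, a_1 = 16, a_2 = 8, a_3 = 31, a_4 = 25, a_5 = 33, a_6 = 24, a_7 = 27, a_8 = 8.
Since a_8 = a_2 = 8, the sequence is eventually periodic: after a pre-period of length 2 it cycles with period 6.

6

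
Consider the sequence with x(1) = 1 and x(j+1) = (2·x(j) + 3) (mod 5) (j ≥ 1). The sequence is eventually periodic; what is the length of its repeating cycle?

Listing terms: x(1) = 1, x(2) = 0, x(3) = 3, x(4) = 4, x(5) = 1.
Since x(5) = x(1) = 1, the sequence is periodic with period 4.

4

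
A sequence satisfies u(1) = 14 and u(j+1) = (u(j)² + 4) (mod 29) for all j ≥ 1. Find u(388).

13

Listing terms: u(1) = 14,  u(2) = 26,  u(3) = 13,  u(4) = 28,  u(5) = 5,  u(6) = 0,  u(7) = 4,  u(8) = 20,  u(9) = 27,  u(10) = 8,  u(11) = 10,  u(12) = 17,  u(13) = 3,  u(14) = 13.
Since u(14) = u(3) = 13, the sequence is eventually periodic: after a pre-period of length 2 it cycles with period 11.
For j ≥ 3, u(j) depends only on (j - 3) mod 11. (388 - 3) mod 11 = 0, so u(388) = u(3) = 13.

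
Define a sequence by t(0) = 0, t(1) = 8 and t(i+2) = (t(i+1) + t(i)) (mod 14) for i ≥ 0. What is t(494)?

6

t(0) = 0, t(1) = 8, t(2) = 8, t(3) = 2, t(4) = 10, t(5) = 12, t(6) = 8, t(7) = 6, t(8) = 0, t(9) = 6, t(10) = 6, t(11) = 12, t(12) = 4, t(13) = 2, t(14) = 6, t(15) = 8, t(16) = 0, t(17) = 8.
The sequence repeats with period 16.
(494 - 0) mod 16 = 14, so t(494) = t(14) = 6.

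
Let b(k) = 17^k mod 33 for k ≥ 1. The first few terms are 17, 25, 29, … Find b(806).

Computing terms: b(1) = 17, b(2) = 25, b(3) = 29, b(4) = 31, b(5) = 32, b(6) = 16, b(7) = 8, b(8) = 4, b(9) = 2, b(10) = 1, b(11) = 17.
Since b(11) = b(1) = 17, the sequence is periodic with period 10.
(806 - 1) mod 10 = 5, so b(806) = b(6) = 16.

16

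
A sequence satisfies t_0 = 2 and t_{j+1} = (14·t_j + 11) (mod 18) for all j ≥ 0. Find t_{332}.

17

Listing terms: t_0 = 2, t_1 = 3, t_2 = 17, t_3 = 15, t_4 = 5, t_5 = 9, t_6 = 11, t_7 = 3.
Since t_7 = t_1 = 3, the sequence is eventually periodic: after a pre-period of length 1 it cycles with period 6.
For j ≥ 1, t_j depends only on (j - 1) mod 6. (332 - 1) mod 6 = 1, so t_{332} = t_2 = 17.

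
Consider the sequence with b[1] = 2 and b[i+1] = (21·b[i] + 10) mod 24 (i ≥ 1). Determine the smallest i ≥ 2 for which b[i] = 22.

b[1] = 2; b[2] = 4; b[3] = 22; b[4] = 16; b[5] = 10; b[6] = 4.
Since b[6] = b[2] = 4, the sequence is eventually periodic: after a pre-period of length 1 it cycles with period 4.
The value 22 first appears (with i ≥ 2) at b[3].

3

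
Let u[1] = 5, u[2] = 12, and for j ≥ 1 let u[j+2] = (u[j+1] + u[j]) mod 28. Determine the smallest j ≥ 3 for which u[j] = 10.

Listing terms: u[1] = 5; u[2] = 12; u[3] = 17; u[4] = 1; u[5] = 18; u[6] = 19; u[7] = 9; u[8] = 0; u[9] = 9; u[10] = 9; u[11] = 18; u[12] = 27; u[13] = 17; u[14] = 16; u[15] = 5; u[16] = 21; u[17] = 26; u[18] = 19; u[19] = 17; u[20] = 8; u[21] = 25; u[22] = 5; u[23] = 2; u[24] = 7; u[25] = 9; u[26] = 16; u[27] = 25; u[28] = 13; u[29] = 10; u[30] = 23; u[31] = 5; u[32] = 0; u[33] = 5; u[34] = 5; u[35] = 10; u[36] = 15; u[37] = 25; u[38] = 12; u[39] = 9; u[40] = 21; u[41] = 2; u[42] = 23; u[43] = 25; u[44] = 20; u[45] = 17; u[46] = 9; u[47] = 26; u[48] = 7; u[49] = 5; u[50] = 12.
Since (u[49], u[50]) = (u[1], u[2]) = (5, 12) (two consecutive terms determine the rest), the sequence is periodic with period 48.
The value 10 first appears (with j ≥ 3) at u[29].

29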